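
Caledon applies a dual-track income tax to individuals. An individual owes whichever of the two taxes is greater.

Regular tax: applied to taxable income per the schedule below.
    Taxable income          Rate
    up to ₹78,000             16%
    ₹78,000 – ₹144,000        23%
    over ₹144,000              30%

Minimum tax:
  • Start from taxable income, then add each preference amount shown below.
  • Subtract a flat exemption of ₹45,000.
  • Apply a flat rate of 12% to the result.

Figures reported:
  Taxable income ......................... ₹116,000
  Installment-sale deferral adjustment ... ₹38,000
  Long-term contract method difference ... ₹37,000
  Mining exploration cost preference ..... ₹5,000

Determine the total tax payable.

₹21,220

Minimum tax:
  Adjusted income: ₹116,000 + ₹38,000 + ₹37,000 + ₹5,000 = ₹196,000
  Less exemption ₹45,000 → base ₹151,000
  ₹151,000 × 12% = ₹18,120

Regular tax:
  ₹78,000 × 16% = ₹12,480
  ₹38,000 × 23% = ₹8,740
  → ₹21,220

₹21,220 > ₹18,120, so the regular tax governs.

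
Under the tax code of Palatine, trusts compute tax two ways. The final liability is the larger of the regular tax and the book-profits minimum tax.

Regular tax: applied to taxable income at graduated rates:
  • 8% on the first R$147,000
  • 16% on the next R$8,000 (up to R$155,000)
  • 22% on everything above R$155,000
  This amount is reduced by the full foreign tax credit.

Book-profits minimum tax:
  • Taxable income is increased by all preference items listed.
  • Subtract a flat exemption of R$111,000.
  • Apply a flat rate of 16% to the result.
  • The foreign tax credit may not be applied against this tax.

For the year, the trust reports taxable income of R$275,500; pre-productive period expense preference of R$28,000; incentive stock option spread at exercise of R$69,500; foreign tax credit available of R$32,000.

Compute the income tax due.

R$41,920

Regular tax:
  R$147,000 × 8% = R$11,760
  R$8,000 × 16% = R$1,280
  R$120,500 × 22% = R$26,510
  → R$39,550
  Less foreign tax credit R$32,000 → R$7,550

Book-profits minimum tax:
  Adjusted income: R$275,500 + R$28,000 + R$69,500 = R$373,000
  Less exemption R$111,000 → base R$262,000
  R$262,000 × 16% = R$41,920

R$41,920 > R$7,550, so the book-profits minimum tax is the binding amount.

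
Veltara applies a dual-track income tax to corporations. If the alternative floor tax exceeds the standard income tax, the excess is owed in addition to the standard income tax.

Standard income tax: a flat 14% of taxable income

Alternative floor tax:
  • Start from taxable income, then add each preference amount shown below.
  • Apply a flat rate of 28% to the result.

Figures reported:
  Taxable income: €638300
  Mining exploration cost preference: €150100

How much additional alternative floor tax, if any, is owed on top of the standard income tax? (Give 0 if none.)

€131390

Alternative floor tax:
  Adjusted income: €638300 + €150100 = €788400
  €788400 × 28% = €220752

Standard income tax:
  €638300 × 14% = €89362

Excess of alternative floor tax over standard income tax: €220752 − €89362 = €131390.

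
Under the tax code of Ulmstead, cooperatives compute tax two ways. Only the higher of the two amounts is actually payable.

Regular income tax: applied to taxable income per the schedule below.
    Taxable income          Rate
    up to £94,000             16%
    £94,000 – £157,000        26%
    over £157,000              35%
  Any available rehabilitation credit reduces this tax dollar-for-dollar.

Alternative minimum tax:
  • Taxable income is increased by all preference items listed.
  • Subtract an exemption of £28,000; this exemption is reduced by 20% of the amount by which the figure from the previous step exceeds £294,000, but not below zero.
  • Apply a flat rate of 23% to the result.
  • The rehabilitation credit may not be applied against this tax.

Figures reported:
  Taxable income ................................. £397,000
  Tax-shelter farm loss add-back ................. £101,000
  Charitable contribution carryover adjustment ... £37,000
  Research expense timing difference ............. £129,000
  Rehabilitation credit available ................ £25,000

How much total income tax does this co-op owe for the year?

Alternative minimum tax:
  Adjusted income: £397,000 + £101,000 + £37,000 + £129,000 = £664,000
  Exemption: 20% × (£664,000 − £294,000) = £74,000 ≥ £28,000, so the exemption is fully phased out
  Base: £664,000 − £0 = £664,000
  £664,000 × 23% = £152,720

Regular income tax:
  £94,000 × 16% = £15,040
  £63,000 × 26% = £16,380
  £240,000 × 35% = £84,000
  → £115,420
  Less rehabilitation credit £25,000 → £90,420

£152,720 > £90,420, so the alternative minimum tax is the binding amount.

£152,720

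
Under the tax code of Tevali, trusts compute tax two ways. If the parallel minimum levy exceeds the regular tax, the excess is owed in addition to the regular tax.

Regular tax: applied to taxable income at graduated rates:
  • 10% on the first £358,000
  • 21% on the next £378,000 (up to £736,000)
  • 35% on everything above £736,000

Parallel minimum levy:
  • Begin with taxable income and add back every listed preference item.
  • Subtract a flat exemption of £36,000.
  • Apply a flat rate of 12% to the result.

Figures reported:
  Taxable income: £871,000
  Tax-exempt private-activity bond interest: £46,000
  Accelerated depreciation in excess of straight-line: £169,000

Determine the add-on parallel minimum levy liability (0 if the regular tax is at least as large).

Parallel minimum levy:
  Adjusted income: £871,000 + £46,000 + £169,000 = £1,086,000
  Less exemption £36,000 → base £1,050,000
  £1,050,000 × 12% = £126,000

Regular tax:
  £358,000 × 10% = £35,800
  £378,000 × 21% = £79,380
  £135,000 × 35% = £47,250
  → £162,430

£126,000 ≤ £162,430, so no add-on is due.

£0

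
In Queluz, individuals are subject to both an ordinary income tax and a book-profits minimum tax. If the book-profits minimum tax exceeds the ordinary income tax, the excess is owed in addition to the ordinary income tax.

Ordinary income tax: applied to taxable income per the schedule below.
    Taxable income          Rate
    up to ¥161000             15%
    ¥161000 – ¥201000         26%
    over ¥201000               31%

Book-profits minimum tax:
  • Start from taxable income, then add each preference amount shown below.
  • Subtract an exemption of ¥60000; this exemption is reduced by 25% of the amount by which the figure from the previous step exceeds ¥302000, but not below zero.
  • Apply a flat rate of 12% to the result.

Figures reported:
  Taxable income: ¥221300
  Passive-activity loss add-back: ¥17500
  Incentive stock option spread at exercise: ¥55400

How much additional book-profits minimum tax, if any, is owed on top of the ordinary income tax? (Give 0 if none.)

Ordinary income tax:
  ¥161000 × 15% = ¥24150
  ¥40000 × 26% = ¥10400
  ¥20300 × 31% = ¥6293
  → ¥40843

Book-profits minimum tax:
  Adjusted income: ¥221300 + ¥17500 + ¥55400 = ¥294200
  Exemption: ¥294200 ≤ ¥302000, so full ¥60000 applies
  Base: ¥294200 − ¥60000 = ¥234200
  ¥234200 × 12% = ¥28104

¥28104 ≤ ¥40843, so no add-on is due.

¥0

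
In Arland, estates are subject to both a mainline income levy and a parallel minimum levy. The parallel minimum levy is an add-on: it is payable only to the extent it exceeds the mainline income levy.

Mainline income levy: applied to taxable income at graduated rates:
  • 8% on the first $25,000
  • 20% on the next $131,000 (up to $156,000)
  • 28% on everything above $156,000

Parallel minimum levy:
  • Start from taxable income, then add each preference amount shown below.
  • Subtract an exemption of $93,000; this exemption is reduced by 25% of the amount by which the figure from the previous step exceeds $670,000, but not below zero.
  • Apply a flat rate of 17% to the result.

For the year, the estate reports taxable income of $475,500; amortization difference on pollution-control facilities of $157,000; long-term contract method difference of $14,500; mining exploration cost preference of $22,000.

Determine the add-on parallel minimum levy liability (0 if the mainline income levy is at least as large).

Parallel minimum levy:
  Adjusted income: $475,500 + $157,000 + $14,500 + $22,000 = $669,000
  Exemption: $669,000 ≤ $670,000, so full $93,000 applies
  Base: $669,000 − $93,000 = $576,000
  $576,000 × 17% = $97,920

Mainline income levy:
  $25,000 × 8% = $2,000
  $131,000 × 20% = $26,200
  $319,500 × 28% = $89,460
  → $117,660

$97,920 ≤ $117,660, so no add-on is due.

$0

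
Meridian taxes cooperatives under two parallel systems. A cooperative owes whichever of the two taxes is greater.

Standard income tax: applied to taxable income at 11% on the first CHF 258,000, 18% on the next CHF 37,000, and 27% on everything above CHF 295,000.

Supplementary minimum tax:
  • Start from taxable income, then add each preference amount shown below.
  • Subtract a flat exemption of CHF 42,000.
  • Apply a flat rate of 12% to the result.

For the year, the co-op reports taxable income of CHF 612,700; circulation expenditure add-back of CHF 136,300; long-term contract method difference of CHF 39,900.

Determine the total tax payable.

CHF 120,819

Standard income tax:
  CHF 258,000 × 11% = CHF 28,380
  CHF 37,000 × 18% = CHF 6,660
  CHF 317,700 × 27% = CHF 85,779
  → CHF 120,819

Supplementary minimum tax:
  Adjusted income: CHF 612,700 + CHF 136,300 + CHF 39,900 = CHF 788,900
  Less exemption CHF 42,000 → base CHF 746,900
  CHF 746,900 × 12% = CHF 89,628

CHF 120,819 > CHF 89,628, so the standard income tax governs.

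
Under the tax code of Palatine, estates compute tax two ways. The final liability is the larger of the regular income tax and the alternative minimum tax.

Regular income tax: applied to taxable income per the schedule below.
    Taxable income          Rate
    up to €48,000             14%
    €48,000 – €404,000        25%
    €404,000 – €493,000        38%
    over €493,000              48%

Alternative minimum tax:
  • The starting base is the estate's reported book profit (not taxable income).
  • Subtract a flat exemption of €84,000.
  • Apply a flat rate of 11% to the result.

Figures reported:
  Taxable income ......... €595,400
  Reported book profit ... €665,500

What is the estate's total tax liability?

Regular income tax:
  €48,000 × 14% = €6,720
  €356,000 × 25% = €89,000
  €89,000 × 38% = €33,820
  €102,400 × 48% = €49,152
  → €178,692

Alternative minimum tax:
  Base (reported book profit): €665,500
  Less exemption €84,000 → base €581,500
  €581,500 × 11% = €63,965

€178,692 > €63,965, so the regular income tax governs.

€178,692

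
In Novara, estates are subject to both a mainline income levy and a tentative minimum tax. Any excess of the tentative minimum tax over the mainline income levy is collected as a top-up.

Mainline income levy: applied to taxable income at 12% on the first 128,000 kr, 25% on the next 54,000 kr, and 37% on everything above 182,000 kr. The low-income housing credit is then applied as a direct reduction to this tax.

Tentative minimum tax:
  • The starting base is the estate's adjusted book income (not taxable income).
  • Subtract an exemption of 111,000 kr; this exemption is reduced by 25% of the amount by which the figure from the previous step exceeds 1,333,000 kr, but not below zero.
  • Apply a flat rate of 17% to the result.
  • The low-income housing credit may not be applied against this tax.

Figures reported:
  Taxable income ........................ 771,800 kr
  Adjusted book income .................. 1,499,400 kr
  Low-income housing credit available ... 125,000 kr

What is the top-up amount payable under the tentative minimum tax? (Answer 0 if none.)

Mainline income levy:
  128,000 kr × 12% = 15,360 kr
  54,000 kr × 25% = 13,500 kr
  589,800 kr × 37% = 218,226 kr
  → 247,086 kr
  Less low-income housing credit 125,000 kr → 122,086 kr

Tentative minimum tax:
  Base (adjusted book income): 1,499,400 kr
  Exemption: 111,000 kr − 25% × (1,499,400 kr − 1,333,000 kr) = 111,000 kr − 41,600 kr = 69,400 kr
  Base: 1,499,400 kr − 69,400 kr = 1,430,000 kr
  1,430,000 kr × 17% = 243,100 kr

Excess of tentative minimum tax over mainline income levy: 243,100 kr − 122,086 kr = 121,014 kr.

121,014 kr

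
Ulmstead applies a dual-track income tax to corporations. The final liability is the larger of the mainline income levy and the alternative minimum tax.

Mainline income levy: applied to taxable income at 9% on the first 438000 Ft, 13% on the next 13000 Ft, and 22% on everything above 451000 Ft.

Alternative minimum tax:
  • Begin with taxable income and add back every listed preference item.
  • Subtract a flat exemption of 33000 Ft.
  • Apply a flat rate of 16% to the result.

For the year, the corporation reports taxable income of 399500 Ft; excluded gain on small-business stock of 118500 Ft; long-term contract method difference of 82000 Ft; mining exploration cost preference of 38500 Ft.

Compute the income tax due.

96880 Ft

Mainline income levy:
  399500 Ft × 9% = 35955 Ft

Alternative minimum tax:
  Adjusted income: 399500 Ft + 118500 Ft + 82000 Ft + 38500 Ft = 638500 Ft
  Less exemption 33000 Ft → base 605500 Ft
  605500 Ft × 16% = 96880 Ft

96880 Ft > 35955 Ft, so the alternative minimum tax is the binding amount.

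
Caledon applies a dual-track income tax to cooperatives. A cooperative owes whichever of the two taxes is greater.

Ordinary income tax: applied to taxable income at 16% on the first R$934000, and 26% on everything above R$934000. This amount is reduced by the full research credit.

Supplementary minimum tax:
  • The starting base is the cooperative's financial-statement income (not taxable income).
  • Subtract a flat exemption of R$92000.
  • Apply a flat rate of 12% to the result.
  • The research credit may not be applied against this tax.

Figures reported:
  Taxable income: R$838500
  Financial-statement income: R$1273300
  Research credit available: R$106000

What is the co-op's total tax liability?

R$141756

Supplementary minimum tax:
  Base (financial-statement income): R$1273300
  Less exemption R$92000 → base R$1181300
  R$1181300 × 12% = R$141756

Ordinary income tax:
  R$838500 × 16% = R$134160
  Less research credit R$106000 → R$28160

R$141756 > R$28160, so the supplementary minimum tax is the binding amount.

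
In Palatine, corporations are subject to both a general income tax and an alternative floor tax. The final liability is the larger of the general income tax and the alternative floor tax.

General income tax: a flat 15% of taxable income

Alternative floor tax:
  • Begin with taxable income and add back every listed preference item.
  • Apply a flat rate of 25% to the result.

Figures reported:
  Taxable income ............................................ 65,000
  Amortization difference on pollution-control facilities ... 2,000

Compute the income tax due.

16,750

Alternative floor tax:
  Adjusted income: 65,000 + 2,000 = 67,000
  67,000 × 25% = 16,750

General income tax:
  65,000 × 15% = 9,750

16,750 > 9,750, so the alternative floor tax is the binding amount.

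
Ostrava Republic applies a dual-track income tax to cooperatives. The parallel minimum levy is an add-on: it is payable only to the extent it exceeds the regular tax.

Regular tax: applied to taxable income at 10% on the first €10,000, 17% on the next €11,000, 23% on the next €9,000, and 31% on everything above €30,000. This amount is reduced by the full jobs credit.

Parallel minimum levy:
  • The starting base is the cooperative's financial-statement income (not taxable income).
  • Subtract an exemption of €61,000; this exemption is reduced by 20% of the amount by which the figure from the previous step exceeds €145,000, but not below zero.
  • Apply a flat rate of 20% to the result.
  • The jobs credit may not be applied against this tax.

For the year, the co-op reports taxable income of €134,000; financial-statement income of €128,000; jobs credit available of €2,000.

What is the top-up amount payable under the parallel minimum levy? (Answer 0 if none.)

€0

Parallel minimum levy:
  Base (financial-statement income): €128,000
  Exemption: €128,000 ≤ €145,000, so full €61,000 applies
  Base: €128,000 − €61,000 = €67,000
  €67,000 × 20% = €13,400

Regular tax:
  €10,000 × 10% = €1,000
  €11,000 × 17% = €1,870
  €9,000 × 23% = €2,070
  €104,000 × 31% = €32,240
  → €37,180
  Less jobs credit €2,000 → €35,180

€13,400 ≤ €35,180, so no add-on is due.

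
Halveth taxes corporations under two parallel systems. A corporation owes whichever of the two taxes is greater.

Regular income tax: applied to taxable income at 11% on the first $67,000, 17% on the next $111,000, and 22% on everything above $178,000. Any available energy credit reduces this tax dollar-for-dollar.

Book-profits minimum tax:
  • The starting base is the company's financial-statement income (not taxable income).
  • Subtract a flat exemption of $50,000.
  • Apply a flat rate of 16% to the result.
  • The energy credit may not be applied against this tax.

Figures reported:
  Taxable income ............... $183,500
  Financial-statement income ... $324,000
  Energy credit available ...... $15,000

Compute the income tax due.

$43,840

Book-profits minimum tax:
  Base (financial-statement income): $324,000
  Less exemption $50,000 → base $274,000
  $274,000 × 16% = $43,840

Regular income tax:
  $67,000 × 11% = $7,370
  $111,000 × 17% = $18,870
  $5,500 × 22% = $1,210
  → $27,450
  Less energy credit $15,000 → $12,450

$43,840 > $12,450, so the book-profits minimum tax is the binding amount.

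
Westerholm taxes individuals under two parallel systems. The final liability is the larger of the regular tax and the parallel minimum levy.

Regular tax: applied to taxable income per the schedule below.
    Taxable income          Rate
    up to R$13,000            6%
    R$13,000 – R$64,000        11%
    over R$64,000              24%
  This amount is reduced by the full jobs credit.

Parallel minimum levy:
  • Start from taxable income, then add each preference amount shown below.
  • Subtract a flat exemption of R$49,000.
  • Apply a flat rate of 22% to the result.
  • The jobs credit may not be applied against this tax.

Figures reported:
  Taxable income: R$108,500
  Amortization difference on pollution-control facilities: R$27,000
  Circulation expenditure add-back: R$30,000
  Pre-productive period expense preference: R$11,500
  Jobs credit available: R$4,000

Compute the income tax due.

Parallel minimum levy:
  Adjusted income: R$108,500 + R$27,000 + R$30,000 + R$11,500 = R$177,000
  Less exemption R$49,000 → base R$128,000
  R$128,000 × 22% = R$28,160

Regular tax:
  R$13,000 × 6% = R$780
  R$51,000 × 11% = R$5,610
  R$44,500 × 24% = R$10,680
  → R$17,070
  Less jobs credit R$4,000 → R$13,070

R$28,160 > R$13,070, so the parallel minimum levy is the binding amount.

R$28,160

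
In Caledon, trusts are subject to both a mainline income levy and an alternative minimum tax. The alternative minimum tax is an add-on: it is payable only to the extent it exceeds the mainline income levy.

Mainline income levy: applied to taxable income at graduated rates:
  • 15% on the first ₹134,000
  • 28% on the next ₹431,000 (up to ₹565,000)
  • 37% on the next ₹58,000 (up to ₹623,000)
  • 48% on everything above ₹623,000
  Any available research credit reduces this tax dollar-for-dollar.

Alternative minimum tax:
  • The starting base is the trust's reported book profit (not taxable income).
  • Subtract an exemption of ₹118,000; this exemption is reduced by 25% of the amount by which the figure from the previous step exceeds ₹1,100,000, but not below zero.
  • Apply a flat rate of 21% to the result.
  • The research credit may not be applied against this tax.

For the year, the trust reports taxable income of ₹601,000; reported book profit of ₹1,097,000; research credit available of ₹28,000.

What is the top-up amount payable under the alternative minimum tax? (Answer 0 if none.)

₹79,490

Alternative minimum tax:
  Base (reported book profit): ₹1,097,000
  Exemption: ₹1,097,000 ≤ ₹1,100,000, so full ₹118,000 applies
  Base: ₹1,097,000 − ₹118,000 = ₹979,000
  ₹979,000 × 21% = ₹205,590

Mainline income levy:
  ₹134,000 × 15% = ₹20,100
  ₹431,000 × 28% = ₹120,680
  ₹36,000 × 37% = ₹13,320
  → ₹154,100
  Less research credit ₹28,000 → ₹126,100

Excess of alternative minimum tax over mainline income levy: ₹205,590 − ₹126,100 = ₹79,490.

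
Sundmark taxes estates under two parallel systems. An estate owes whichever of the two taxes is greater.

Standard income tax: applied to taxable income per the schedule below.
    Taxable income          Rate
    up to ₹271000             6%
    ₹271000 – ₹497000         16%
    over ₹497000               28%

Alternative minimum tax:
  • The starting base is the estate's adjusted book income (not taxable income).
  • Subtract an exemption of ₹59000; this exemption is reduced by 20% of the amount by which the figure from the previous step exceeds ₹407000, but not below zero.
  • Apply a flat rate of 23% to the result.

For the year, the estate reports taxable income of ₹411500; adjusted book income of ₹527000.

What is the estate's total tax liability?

₹113160

Standard income tax:
  ₹271000 × 6% = ₹16260
  ₹140500 × 16% = ₹22480
  → ₹38740

Alternative minimum tax:
  Base (adjusted book income): ₹527000
  Exemption: ₹59000 − 20% × (₹527000 − ₹407000) = ₹59000 − ₹24000 = ₹35000
  Base: ₹527000 − ₹35000 = ₹492000
  ₹492000 × 23% = ₹113160

₹113160 > ₹38740, so the alternative minimum tax is the binding amount.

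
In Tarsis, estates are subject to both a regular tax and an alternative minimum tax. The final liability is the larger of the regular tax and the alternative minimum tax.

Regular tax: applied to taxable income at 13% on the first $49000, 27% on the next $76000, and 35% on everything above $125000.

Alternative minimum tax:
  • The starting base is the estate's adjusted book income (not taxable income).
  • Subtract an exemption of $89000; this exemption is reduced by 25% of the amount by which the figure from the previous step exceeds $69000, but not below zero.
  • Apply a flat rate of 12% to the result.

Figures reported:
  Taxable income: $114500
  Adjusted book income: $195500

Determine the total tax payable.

Alternative minimum tax:
  Base (adjusted book income): $195500
  Exemption: $89000 − 25% × ($195500 − $69000) = $89000 − $31625 = $57375
  Base: $195500 − $57375 = $138125
  $138125 × 12% = $16575

Regular tax:
  $49000 × 13% = $6370
  $65500 × 27% = $17685
  → $24055

$24055 > $16575, so the regular tax governs.

$24055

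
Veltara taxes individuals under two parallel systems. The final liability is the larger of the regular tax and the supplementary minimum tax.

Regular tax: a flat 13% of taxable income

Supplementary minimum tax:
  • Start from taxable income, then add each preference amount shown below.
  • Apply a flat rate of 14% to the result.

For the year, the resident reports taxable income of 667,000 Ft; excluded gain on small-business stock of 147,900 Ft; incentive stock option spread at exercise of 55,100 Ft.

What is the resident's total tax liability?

Supplementary minimum tax:
  Adjusted income: 667,000 Ft + 147,900 Ft + 55,100 Ft = 870,000 Ft
  870,000 Ft × 14% = 121,800 Ft

Regular tax:
  667,000 Ft × 13% = 86,710 Ft

121,800 Ft > 86,710 Ft, so the supplementary minimum tax is the binding amount.

121,800 Ft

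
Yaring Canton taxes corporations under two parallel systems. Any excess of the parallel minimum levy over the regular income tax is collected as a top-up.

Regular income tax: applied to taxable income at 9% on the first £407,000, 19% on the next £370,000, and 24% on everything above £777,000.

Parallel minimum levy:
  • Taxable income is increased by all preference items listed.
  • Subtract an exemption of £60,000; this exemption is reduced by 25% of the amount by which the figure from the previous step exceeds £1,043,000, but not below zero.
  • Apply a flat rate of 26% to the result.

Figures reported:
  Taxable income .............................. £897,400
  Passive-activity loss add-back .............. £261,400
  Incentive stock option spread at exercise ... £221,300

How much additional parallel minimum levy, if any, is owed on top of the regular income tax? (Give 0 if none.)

£223,000

Regular income tax:
  £407,000 × 9% = £36,630
  £370,000 × 19% = £70,300
  £120,400 × 24% = £28,896
  → £135,826

Parallel minimum levy:
  Adjusted income: £897,400 + £261,400 + £221,300 = £1,380,100
  Exemption: 25% × (£1,380,100 − £1,043,000) = £84,275 ≥ £60,000, so the exemption is fully phased out
  Base: £1,380,100 − £0 = £1,380,100
  £1,380,100 × 26% = £358,826

Excess of parallel minimum levy over regular income tax: £358,826 − £135,826 = £223,000.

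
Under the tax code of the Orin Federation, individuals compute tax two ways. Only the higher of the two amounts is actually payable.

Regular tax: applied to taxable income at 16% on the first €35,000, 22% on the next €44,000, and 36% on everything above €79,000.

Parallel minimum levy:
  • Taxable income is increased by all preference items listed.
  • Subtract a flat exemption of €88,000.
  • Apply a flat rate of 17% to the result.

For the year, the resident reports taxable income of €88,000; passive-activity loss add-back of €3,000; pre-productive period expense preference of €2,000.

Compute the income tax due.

€18,520

Parallel minimum levy:
  Adjusted income: €88,000 + €3,000 + €2,000 = €93,000
  Less exemption €88,000 → base €5,000
  €5,000 × 17% = €850

Regular tax:
  €35,000 × 16% = €5,600
  €44,000 × 22% = €9,680
  €9,000 × 36% = €3,240
  → €18,520

€18,520 > €850, so the regular tax governs.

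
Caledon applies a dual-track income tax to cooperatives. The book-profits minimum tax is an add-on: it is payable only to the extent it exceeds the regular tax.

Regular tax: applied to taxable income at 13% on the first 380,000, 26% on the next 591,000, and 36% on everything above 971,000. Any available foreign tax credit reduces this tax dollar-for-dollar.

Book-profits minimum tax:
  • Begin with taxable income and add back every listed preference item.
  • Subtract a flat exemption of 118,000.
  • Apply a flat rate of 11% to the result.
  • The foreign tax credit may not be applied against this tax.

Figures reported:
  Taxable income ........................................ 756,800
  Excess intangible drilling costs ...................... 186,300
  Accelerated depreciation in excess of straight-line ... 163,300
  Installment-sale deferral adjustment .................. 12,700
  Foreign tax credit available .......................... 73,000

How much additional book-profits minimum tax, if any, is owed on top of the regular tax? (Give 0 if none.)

35,753

Regular tax:
  380,000 × 13% = 49,400
  376,800 × 26% = 97,968
  → 147,368
  Less foreign tax credit 73,000 → 74,368

Book-profits minimum tax:
  Adjusted income: 756,800 + 186,300 + 163,300 + 12,700 = 1,119,100
  Less exemption 118,000 → base 1,001,100
  1,001,100 × 11% = 110,121

Excess of book-profits minimum tax over regular tax: 110,121 − 74,368 = 35,753.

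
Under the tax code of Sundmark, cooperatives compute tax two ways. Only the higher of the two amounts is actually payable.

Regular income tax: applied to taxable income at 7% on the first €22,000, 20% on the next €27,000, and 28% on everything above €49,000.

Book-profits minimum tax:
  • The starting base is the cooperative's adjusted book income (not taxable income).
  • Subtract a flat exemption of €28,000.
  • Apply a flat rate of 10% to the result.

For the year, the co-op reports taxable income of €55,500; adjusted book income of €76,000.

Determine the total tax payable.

€8,760

Regular income tax:
  €22,000 × 7% = €1,540
  €27,000 × 20% = €5,400
  €6,500 × 28% = €1,820
  → €8,760

Book-profits minimum tax:
  Base (adjusted book income): €76,000
  Less exemption €28,000 → base €48,000
  €48,000 × 10% = €4,800

€8,760 > €4,800, so the regular income tax governs.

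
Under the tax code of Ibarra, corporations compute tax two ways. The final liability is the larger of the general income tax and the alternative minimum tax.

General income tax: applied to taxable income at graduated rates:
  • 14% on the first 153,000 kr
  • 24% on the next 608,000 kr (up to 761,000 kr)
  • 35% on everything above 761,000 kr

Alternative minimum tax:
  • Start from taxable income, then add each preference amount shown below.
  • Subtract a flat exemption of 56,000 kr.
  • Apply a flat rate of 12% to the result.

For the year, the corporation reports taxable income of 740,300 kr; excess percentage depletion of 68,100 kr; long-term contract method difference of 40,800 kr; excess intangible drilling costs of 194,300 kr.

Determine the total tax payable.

162,372 kr

Alternative minimum tax:
  Adjusted income: 740,300 kr + 68,100 kr + 40,800 kr + 194,300 kr = 1,043,500 kr
  Less exemption 56,000 kr → base 987,500 kr
  987,500 kr × 12% = 118,500 kr

General income tax:
  153,000 kr × 14% = 21,420 kr
  587,300 kr × 24% = 140,952 kr
  → 162,372 kr

162,372 kr > 118,500 kr, so the general income tax governs.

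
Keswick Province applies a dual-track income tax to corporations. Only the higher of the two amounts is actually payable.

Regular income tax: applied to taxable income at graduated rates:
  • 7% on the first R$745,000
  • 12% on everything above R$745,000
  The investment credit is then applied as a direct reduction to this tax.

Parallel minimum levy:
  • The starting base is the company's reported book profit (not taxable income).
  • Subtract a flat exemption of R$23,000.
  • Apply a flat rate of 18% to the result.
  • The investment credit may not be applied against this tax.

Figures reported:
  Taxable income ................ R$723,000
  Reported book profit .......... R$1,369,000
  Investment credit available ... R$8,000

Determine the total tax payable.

R$242,280

Parallel minimum levy:
  Base (reported book profit): R$1,369,000
  Less exemption R$23,000 → base R$1,346,000
  R$1,346,000 × 18% = R$242,280

Regular income tax:
  R$723,000 × 7% = R$50,610
  Less investment credit R$8,000 → R$42,610

R$242,280 > R$42,610, so the parallel minimum levy is the binding amount.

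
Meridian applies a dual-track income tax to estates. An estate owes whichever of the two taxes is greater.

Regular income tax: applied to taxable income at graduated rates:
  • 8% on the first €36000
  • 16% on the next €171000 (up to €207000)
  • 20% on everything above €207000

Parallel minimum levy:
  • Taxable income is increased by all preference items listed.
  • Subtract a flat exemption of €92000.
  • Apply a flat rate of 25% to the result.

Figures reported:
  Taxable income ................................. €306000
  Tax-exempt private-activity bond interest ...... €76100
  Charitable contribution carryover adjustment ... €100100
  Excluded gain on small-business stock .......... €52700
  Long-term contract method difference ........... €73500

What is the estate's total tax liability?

Regular income tax:
  €36000 × 8% = €2880
  €171000 × 16% = €27360
  €99000 × 20% = €19800
  → €50040

Parallel minimum levy:
  Adjusted income: €306000 + €76100 + €100100 + €52700 + €73500 = €608400
  Less exemption €92000 → base €516400
  €516400 × 25% = €129100

€129100 > €50040, so the parallel minimum levy is the binding amount.

€129100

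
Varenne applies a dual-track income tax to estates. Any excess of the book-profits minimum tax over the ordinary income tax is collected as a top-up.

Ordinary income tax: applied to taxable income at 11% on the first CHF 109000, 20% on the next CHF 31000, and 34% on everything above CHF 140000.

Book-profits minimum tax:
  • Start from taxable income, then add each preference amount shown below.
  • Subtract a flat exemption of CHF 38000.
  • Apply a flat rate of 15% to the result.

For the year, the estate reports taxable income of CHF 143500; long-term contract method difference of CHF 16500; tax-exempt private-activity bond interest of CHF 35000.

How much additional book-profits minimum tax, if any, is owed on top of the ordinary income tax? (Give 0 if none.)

Ordinary income tax:
  CHF 109000 × 11% = CHF 11990
  CHF 31000 × 20% = CHF 6200
  CHF 3500 × 34% = CHF 1190
  → CHF 19380

Book-profits minimum tax:
  Adjusted income: CHF 143500 + CHF 16500 + CHF 35000 = CHF 195000
  Less exemption CHF 38000 → base CHF 157000
  CHF 157000 × 15% = CHF 23550

Excess of book-profits minimum tax over ordinary income tax: CHF 23550 − CHF 19380 = CHF 4170.

CHF 4170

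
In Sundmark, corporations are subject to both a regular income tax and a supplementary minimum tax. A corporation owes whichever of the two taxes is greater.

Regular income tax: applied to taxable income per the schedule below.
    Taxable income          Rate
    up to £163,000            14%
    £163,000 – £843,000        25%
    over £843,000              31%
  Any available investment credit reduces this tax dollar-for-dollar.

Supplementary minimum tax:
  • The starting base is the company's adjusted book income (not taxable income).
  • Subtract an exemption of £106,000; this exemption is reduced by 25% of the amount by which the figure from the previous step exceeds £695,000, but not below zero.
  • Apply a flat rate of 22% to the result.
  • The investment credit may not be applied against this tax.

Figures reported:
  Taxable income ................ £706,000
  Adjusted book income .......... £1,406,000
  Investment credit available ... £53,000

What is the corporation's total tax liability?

Supplementary minimum tax:
  Base (adjusted book income): £1,406,000
  Exemption: 25% × (£1,406,000 − £695,000) = £177,750 ≥ £106,000, so the exemption is fully phased out
  Base: £1,406,000 − £0 = £1,406,000
  £1,406,000 × 22% = £309,320

Regular income tax:
  £163,000 × 14% = £22,820
  £543,000 × 25% = £135,750
  → £158,570
  Less investment credit £53,000 → £105,570

£309,320 > £105,570, so the supplementary minimum tax is the binding amount.

£309,320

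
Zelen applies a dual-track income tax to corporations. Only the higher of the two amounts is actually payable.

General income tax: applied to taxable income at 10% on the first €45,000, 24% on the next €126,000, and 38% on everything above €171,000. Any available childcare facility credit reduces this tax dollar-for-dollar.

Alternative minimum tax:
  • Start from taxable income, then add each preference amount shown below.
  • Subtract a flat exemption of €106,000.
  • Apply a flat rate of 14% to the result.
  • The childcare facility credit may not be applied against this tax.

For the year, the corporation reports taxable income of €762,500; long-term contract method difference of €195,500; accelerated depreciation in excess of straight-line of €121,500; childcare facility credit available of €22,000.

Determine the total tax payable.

General income tax:
  €45,000 × 10% = €4,500
  €126,000 × 24% = €30,240
  €591,500 × 38% = €224,770
  → €259,510
  Less childcare facility credit €22,000 → €237,510

Alternative minimum tax:
  Adjusted income: €762,500 + €195,500 + €121,500 = €1,079,500
  Less exemption €106,000 → base €973,500
  €973,500 × 14% = €136,290

€237,510 > €136,290, so the general income tax governs.

€237,510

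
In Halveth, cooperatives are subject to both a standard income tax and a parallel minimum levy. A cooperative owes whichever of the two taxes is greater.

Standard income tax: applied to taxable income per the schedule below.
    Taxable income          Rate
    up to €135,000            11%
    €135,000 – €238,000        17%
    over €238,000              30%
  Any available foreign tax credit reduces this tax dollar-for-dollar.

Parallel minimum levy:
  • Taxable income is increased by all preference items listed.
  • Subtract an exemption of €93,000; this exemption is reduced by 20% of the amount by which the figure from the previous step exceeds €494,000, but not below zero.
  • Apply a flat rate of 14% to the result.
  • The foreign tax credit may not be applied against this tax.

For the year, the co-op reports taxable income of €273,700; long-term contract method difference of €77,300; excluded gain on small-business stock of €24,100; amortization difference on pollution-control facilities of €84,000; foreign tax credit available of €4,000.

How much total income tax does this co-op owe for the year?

Standard income tax:
  €135,000 × 11% = €14,850
  €103,000 × 17% = €17,510
  €35,700 × 30% = €10,710
  → €43,070
  Less foreign tax credit €4,000 → €39,070

Parallel minimum levy:
  Adjusted income: €273,700 + €77,300 + €24,100 + €84,000 = €459,100
  Exemption: €459,100 ≤ €494,000, so full €93,000 applies
  Base: €459,100 − €93,000 = €366,100
  €366,100 × 14% = €51,254

€51,254 > €39,070, so the parallel minimum levy is the binding amount.

€51,254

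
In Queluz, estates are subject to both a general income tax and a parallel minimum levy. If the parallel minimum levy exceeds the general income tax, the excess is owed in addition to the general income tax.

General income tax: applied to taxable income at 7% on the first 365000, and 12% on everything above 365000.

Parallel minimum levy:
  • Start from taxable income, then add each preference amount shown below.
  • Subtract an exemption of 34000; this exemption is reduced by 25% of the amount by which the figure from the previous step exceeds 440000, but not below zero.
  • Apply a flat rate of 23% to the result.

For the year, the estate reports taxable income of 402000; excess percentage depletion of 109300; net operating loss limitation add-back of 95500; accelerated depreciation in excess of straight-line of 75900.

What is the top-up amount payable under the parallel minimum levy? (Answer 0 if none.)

Parallel minimum levy:
  Adjusted income: 402000 + 109300 + 95500 + 75900 = 682700
  Exemption: 25% × (682700 − 440000) = 60675 ≥ 34000, so the exemption is fully phased out
  Base: 682700 − 0 = 682700
  682700 × 23% = 157021

General income tax:
  365000 × 7% = 25550
  37000 × 12% = 4440
  → 29990

Excess of parallel minimum levy over general income tax: 157021 − 29990 = 127031.

127031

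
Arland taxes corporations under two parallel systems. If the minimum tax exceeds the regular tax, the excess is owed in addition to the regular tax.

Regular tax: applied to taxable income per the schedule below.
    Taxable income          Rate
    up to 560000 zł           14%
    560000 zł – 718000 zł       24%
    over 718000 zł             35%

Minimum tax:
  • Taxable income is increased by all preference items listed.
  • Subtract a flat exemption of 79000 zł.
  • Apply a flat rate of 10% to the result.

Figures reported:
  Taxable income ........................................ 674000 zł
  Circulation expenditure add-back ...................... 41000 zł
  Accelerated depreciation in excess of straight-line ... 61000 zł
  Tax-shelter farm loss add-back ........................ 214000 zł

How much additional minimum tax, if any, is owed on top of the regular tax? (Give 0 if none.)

0 zł

Regular tax:
  560000 zł × 14% = 78400 zł
  114000 zł × 24% = 27360 zł
  → 105760 zł

Minimum tax:
  Adjusted income: 674000 zł + 41000 zł + 61000 zł + 214000 zł = 990000 zł
  Less exemption 79000 zł → base 911000 zł
  911000 zł × 10% = 91100 zł

91100 zł ≤ 105760 zł, so no add-on is due.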